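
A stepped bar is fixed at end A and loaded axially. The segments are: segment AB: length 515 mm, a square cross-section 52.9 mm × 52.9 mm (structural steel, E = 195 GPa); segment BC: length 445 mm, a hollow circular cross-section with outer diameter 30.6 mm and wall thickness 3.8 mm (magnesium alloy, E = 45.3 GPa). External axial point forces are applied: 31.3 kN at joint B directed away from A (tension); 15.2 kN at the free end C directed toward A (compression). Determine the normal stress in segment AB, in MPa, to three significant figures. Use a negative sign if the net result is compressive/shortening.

Internal axial forces (sectioning from the free end, tension +): N_BC = -15.2 kN, N_AB = 16.1 kN.
A_AB = 2798 mm².
σ_AB = N_AB/A_AB = 16100/2798 = 5.753 MPa.

5.75 MPa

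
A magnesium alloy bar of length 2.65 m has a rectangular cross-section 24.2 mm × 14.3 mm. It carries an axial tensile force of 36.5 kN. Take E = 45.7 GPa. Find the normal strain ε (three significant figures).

A = 346.1 mm².
σ = N/A = 105.5 MPa; ε = σ/E = 105.5/45700 = 2.308e-03.

0.00231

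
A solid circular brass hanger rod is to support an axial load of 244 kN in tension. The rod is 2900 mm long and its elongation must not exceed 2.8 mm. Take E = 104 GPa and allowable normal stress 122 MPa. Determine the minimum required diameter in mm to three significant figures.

55.6 mm

Required area A ≥ P/σ_allow = 244000/122 = 2000 mm².
For a solid circular section, d ≥ √(4A/π) = 50.46 mm.
Elongation limit: A ≥ PL/(Eδ_allow) = 244000·2900/(104000·2.8) = 2430 mm² ⇒ d ≥ 55.62 mm.
The elongation limit governs.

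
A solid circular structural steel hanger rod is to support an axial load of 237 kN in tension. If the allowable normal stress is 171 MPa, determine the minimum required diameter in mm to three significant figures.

42.0 mm

Required area A ≥ P/σ_allow = 237000/171 = 1386 mm².
For a solid circular section, d ≥ √(4A/π) = 42.01 mm.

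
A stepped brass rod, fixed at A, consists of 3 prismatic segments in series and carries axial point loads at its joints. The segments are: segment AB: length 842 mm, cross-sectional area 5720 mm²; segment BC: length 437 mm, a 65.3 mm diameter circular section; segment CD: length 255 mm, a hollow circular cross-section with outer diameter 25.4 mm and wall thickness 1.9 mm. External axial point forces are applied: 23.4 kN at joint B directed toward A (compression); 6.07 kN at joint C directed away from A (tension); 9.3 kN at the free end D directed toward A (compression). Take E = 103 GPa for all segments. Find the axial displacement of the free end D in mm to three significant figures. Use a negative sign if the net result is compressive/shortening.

-0.206 mm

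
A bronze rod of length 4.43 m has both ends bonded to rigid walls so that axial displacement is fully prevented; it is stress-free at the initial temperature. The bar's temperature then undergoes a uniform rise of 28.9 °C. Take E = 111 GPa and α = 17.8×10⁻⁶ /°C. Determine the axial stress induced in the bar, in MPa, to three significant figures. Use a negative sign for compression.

-57.1 MPa

Free thermal expansion αLΔT = 17.8e-6 · 4430 · 28.9 = 2.279 mm.
The walls impose strain ε = −(2.279)/4430 = -5.1442e-04; σ = Eε = 111000 · -5.1442e-04 = -57.1 MPa.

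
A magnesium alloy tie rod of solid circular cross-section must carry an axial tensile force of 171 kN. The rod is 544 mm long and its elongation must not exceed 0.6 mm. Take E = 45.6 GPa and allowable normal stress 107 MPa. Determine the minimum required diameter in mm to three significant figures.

65.8 mm

Required area A ≥ P/σ_allow = 171000/107 = 1598 mm².
For a solid circular section, d ≥ √(4A/π) = 45.11 mm.
Elongation limit: A ≥ PL/(Eδ_allow) = 171000·544/(45600·0.6) = 3400 mm² ⇒ d ≥ 65.8 mm.
The elongation limit governs.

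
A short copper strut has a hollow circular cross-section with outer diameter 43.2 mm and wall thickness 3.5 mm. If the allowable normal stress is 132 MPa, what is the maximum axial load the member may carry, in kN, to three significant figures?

A = 436.5 mm².
P_max = σ_allow · A = 132 · 436.5 = 57620 N = 57.62 kN.

57.6 kN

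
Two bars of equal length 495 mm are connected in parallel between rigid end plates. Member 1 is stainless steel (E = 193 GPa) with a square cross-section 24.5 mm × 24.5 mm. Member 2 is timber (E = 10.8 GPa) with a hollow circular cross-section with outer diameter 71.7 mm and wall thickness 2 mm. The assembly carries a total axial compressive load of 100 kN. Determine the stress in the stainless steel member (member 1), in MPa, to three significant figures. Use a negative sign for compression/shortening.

-160 MPa

A_1 = 600.2 mm².
A_2 = 437.9 mm².
Equal strain + equilibrium ⇒ each member carries load in proportion to AE: A₁E₁ = 115800000 N, A₂E₂ = 4730000 N, ΣAE = 120600000 N.
σ₁ = P·E₁/ΣAE = -100000·193000/120600000 = -160.1 MPa.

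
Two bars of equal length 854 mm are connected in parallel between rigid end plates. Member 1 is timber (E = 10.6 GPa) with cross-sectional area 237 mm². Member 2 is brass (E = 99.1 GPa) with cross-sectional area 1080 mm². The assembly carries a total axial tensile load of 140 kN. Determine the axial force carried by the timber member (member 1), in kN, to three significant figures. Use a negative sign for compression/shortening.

Equal strain + equilibrium ⇒ each member carries load in proportion to AE: A₁E₁ = 2512000 N, A₂E₂ = 107000000 N, ΣAE = 109500000 N.
F₁ = P·A₁E₁/ΣAE = 140000·2512000/109500000 = 3211 N.

3.21 kN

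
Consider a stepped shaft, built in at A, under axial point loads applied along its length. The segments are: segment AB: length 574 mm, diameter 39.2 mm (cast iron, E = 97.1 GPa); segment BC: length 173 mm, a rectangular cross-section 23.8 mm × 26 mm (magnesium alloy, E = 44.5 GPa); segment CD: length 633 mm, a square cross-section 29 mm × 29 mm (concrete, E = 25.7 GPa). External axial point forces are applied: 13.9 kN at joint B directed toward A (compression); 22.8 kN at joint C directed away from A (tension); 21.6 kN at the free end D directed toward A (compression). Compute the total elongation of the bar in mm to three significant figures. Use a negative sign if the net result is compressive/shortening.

-0.687 mm

Internal axial forces (sectioning from the free end, tension +): N_CD = -21.6 kN, N_BC = 1.2 kN, N_AB = -12.7 kN.
A_AB = 1207 mm².
A_BC = 618.8 mm².
A_CD = 841 mm².
δ_AB = -12700·574/(1207·97100) = -0.06221 mm
δ_BC = 1200·173/(618.8·44500) = 0.007539 mm
δ_CD = -21600·633/(841·25700) = -0.6326 mm
δ = Σδ_i = -0.6873 mm.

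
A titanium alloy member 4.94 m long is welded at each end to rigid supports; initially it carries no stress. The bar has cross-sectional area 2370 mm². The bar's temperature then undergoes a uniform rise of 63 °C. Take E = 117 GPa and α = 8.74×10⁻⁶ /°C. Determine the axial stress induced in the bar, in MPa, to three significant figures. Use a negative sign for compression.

Free thermal expansion αLΔT = 8.74e-6 · 4940 · 63 = 2.72 mm.
The walls impose strain ε = −(2.72)/4940 = -5.5062e-04; σ = Eε = 117000 · -5.5062e-04 = -64.42 MPa.

-64.4 MPa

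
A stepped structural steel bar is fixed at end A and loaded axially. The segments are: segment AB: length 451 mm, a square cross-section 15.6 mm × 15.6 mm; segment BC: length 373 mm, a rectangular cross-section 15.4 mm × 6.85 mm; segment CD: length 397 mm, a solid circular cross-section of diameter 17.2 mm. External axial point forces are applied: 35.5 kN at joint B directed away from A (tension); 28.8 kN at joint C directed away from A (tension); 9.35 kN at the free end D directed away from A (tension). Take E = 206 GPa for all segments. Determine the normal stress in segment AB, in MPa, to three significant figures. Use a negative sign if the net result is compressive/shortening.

303 MPa

Internal axial forces (sectioning from the free end, tension +): N_CD = 9.35 kN, N_BC = 38.15 kN, N_AB = 73.65 kN.
A_AB = 243.4 mm².
σ_AB = N_AB/A_AB = 73650/243.4 = 302.6 MPa.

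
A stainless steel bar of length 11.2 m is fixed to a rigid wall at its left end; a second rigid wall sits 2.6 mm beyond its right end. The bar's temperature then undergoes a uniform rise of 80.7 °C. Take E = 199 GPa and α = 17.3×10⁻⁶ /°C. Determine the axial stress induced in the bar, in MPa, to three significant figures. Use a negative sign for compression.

-232 MPa

Free thermal expansion αLΔT = 17.3e-6 · 11200 · 80.7 = 15.64 mm.
The walls engage after the gap closes; constrained expansion = 15.64 − 2.6 = 13.04 mm.
The walls impose strain ε = −(13.04)/11200 = -1.1640e-03; σ = Eε = 199000 · -1.1640e-03 = -231.6 MPa.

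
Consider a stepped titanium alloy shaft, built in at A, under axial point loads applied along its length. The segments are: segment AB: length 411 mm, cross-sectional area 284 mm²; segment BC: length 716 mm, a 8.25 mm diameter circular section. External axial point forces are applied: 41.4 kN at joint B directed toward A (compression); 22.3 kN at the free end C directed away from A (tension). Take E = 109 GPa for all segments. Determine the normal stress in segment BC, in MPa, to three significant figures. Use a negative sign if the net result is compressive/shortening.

Internal axial forces (sectioning from the free end, tension +): N_BC = 22.3 kN, N_AB = -19.1 kN.
A_BC = 53.46 mm².
σ_BC = N_BC/A_BC = 22300/53.46 = 417.2 MPa.

417 MPa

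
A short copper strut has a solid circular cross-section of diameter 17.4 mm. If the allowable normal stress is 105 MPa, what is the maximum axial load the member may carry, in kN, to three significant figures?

A = 237.8 mm².
P_max = σ_allow · A = 105 · 237.8 = 24970 N = 24.97 kN.

25.0 kN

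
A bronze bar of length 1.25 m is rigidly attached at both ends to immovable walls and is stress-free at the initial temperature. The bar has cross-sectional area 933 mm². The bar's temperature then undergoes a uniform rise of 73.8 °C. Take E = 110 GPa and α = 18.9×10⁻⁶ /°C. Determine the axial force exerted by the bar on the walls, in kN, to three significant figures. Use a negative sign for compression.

-143 kN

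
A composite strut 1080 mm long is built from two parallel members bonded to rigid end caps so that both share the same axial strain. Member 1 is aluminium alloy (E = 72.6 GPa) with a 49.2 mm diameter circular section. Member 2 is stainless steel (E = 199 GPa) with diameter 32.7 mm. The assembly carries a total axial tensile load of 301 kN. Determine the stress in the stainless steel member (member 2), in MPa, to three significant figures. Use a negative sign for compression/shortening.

A_1 = 1901 mm².
A_2 = 839.8 mm².
Equal strain + equilibrium ⇒ each member carries load in proportion to AE: A₁E₁ = 138000000 N, A₂E₂ = 167100000 N, ΣAE = 305100000 N.
σ₂ = P·E₂/ΣAE = 301000·199000/305100000 = 196.3 MPa.

196 MPa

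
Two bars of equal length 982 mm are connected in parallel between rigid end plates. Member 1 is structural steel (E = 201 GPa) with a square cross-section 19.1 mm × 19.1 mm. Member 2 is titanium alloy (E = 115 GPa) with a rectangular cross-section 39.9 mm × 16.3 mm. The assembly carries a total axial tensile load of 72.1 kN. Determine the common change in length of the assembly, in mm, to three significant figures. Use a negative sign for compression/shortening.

0.478 mm

A_1 = 364.8 mm².
A_2 = 650.4 mm².
Equal strain + equilibrium ⇒ each member carries load in proportion to AE: A₁E₁ = 73330000 N, A₂E₂ = 74790000 N, ΣAE = 148100000 N.
δ = PL/ΣAE = 72100·982/148100000 = 0.478 mm.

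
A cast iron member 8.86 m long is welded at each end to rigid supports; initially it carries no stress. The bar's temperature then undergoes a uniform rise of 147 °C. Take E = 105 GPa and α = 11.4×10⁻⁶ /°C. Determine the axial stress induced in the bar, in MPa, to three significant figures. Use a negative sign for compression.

-176 MPa

Free thermal expansion αLΔT = 11.4e-6 · 8860 · 147 = 14.85 mm.
The walls impose strain ε = −(14.85)/8860 = -1.6758e-03; σ = Eε = 105000 · -1.6758e-03 = -176 MPa.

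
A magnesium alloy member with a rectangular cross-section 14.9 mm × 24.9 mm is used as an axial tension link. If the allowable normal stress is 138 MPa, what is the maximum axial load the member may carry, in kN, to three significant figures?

51.2 kN

A = 371 mm².
P_max = σ_allow · A = 138 · 371 = 51200 N = 51.2 kN.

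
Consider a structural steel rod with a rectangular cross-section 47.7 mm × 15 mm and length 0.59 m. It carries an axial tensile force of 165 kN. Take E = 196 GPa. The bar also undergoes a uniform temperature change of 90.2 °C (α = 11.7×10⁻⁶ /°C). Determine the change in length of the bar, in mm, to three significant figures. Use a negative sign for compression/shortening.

1.32 mm

A = 715.5 mm².
δ_mech = NL/(AE) = 165000·590/(715.5·196000) = 0.6942 mm.
δ_thermal = αLΔT = 11.7e-6·590·90.2 = 0.6227 mm.
δ = δ_mech + δ_thermal = 1.317 mm.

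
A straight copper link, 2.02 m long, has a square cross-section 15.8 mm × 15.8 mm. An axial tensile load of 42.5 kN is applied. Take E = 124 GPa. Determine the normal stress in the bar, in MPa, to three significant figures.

170 MPa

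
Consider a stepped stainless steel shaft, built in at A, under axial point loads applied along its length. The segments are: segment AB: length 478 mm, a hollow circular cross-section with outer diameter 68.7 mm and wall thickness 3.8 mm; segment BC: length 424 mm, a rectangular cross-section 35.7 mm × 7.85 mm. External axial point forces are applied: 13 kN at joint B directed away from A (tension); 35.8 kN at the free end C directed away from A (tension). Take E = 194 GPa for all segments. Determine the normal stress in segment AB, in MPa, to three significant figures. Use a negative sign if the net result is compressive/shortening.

63.0 MPa

Internal axial forces (sectioning from the free end, tension +): N_BC = 35.8 kN, N_AB = 48.8 kN.
A_AB = 774.8 mm².
σ_AB = N_AB/A_AB = 48800/774.8 = 62.99 MPa.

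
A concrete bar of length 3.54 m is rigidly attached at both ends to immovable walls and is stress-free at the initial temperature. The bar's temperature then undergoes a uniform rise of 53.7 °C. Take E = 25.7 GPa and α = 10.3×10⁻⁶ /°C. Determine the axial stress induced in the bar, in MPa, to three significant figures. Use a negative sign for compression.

Free thermal expansion αLΔT = 10.3e-6 · 3540 · 53.7 = 1.958 mm.
The walls impose strain ε = −(1.958)/3540 = -5.5311e-04; σ = Eε = 25700 · -5.5311e-04 = -14.21 MPa.

-14.2 MPa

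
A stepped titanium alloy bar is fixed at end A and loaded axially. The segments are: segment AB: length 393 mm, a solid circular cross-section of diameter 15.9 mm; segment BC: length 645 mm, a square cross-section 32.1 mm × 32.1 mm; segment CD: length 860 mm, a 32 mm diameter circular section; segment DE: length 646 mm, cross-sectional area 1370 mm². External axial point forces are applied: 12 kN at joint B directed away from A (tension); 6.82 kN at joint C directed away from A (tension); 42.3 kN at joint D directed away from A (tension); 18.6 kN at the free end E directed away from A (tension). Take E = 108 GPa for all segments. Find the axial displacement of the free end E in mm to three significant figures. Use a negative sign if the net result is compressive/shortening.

Internal axial forces (sectioning from the free end, tension +): N_DE = 18.6 kN, N_CD = 60.9 kN, N_BC = 67.72 kN, N_AB = 79.72 kN.
A_AB = 198.6 mm².
A_BC = 1030 mm².
A_CD = 804.2 mm².
δ_AB = 79720·393/(198.6·108000) = 1.461 mm
δ_BC = 67720·645/(1030·108000) = 0.3925 mm
δ_CD = 60900·860/(804.2·108000) = 0.603 mm
δ_DE = 18600·646/(1370·108000) = 0.08121 mm
δ = Σδ_i = 2.538 mm.

2.54 mm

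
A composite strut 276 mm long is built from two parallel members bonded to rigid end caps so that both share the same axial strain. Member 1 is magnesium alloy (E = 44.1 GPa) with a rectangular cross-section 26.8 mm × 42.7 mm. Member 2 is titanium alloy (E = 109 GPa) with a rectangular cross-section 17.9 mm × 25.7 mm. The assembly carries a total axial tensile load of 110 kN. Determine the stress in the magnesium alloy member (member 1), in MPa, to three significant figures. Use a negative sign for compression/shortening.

48.2 MPa

A_1 = 1144 mm².
A_2 = 460 mm².
Equal strain + equilibrium ⇒ each member carries load in proportion to AE: A₁E₁ = 50470000 N, A₂E₂ = 50140000 N, ΣAE = 100600000 N.
σ₁ = P·E₁/ΣAE = 110000·44100/100600000 = 48.22 MPa.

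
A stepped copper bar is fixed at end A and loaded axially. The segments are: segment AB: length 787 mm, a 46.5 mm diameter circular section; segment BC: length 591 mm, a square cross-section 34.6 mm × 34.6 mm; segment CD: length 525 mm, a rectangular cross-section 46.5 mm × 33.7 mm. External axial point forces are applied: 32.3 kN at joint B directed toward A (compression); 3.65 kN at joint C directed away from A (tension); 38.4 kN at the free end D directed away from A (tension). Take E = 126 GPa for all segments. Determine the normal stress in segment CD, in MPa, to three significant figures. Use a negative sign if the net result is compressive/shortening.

24.5 MPa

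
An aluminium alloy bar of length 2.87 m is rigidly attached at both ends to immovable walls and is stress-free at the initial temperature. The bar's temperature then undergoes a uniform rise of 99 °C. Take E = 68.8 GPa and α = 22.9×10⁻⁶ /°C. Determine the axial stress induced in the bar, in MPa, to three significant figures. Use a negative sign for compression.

Free thermal expansion αLΔT = 22.9e-6 · 2870 · 99 = 6.507 mm.
The walls impose strain ε = −(6.507)/2870 = -2.2671e-03; σ = Eε = 68800 · -2.2671e-03 = -156 MPa.

-156 MPa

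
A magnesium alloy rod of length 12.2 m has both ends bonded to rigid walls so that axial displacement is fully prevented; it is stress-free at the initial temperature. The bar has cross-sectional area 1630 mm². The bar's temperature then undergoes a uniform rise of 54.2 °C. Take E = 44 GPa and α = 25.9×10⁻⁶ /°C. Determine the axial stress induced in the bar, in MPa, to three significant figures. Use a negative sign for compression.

-61.8 MPa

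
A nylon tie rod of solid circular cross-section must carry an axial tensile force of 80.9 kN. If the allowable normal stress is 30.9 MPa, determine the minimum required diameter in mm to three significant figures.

57.7 mm

Required area A ≥ P/σ_allow = 80900/30.9 = 2618 mm².
For a solid circular section, d ≥ √(4A/π) = 57.74 mm.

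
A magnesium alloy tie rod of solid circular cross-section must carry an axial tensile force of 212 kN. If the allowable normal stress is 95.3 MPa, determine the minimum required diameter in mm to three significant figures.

Required area A ≥ P/σ_allow = 212000/95.3 = 2225 mm².
For a solid circular section, d ≥ √(4A/π) = 53.22 mm.

53.2 mm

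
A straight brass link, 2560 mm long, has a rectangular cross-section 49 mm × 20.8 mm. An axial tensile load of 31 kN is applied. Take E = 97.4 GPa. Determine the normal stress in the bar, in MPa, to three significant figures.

A = 1019 mm².
σ = N/A = 31000/1019 = 30.42 MPa.

30.4 MPa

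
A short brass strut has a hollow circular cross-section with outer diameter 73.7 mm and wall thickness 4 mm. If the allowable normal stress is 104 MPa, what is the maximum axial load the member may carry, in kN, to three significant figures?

91.1 kN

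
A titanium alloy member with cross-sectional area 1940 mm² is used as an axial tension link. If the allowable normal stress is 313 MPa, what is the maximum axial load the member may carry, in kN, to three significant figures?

607 kN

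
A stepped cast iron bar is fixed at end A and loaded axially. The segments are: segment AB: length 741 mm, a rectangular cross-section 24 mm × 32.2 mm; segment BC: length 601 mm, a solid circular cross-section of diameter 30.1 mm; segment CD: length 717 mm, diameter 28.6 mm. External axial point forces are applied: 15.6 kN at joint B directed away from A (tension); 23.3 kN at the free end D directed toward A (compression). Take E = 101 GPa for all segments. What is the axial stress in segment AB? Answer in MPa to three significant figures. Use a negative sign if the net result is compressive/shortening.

-9.96 MPa

Internal axial forces (sectioning from the free end, tension +): N_CD = -23.3 kN, N_BC = -23.3 kN, N_AB = -7.7 kN.
A_AB = 772.8 mm².
σ_AB = N_AB/A_AB = -7700/772.8 = -9.964 MPa.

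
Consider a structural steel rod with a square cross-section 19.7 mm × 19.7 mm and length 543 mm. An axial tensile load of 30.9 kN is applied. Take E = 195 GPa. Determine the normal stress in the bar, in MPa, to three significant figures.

79.6 MPa

A = 388.1 mm².
σ = N/A = 30900/388.1 = 79.62 MPa.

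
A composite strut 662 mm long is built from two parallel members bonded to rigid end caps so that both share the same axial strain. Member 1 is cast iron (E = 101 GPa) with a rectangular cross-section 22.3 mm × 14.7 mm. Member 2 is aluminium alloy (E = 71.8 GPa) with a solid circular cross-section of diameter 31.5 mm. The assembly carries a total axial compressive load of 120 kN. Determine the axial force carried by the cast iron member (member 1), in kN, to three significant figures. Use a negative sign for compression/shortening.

-44.6 kN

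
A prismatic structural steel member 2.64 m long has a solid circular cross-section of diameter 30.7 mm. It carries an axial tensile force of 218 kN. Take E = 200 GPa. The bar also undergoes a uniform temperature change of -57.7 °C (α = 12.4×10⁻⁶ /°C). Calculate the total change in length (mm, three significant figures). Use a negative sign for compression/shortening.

2.00 mm

A = 740.2 mm².
δ_mech = NL/(AE) = 218000·2640/(740.2·200000) = 3.887 mm.
δ_thermal = αLΔT = 12.4e-6·2640·-57.7 = -1.889 mm.
δ = δ_mech + δ_thermal = 1.999 mm.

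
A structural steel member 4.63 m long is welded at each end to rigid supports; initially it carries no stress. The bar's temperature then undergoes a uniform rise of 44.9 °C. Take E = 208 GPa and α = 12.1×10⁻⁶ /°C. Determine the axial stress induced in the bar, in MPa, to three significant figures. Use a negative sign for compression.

-113 MPa

Free thermal expansion αLΔT = 12.1e-6 · 4630 · 44.9 = 2.515 mm.
The walls impose strain ε = −(2.515)/4630 = -5.4329e-04; σ = Eε = 208000 · -5.4329e-04 = -113 MPa.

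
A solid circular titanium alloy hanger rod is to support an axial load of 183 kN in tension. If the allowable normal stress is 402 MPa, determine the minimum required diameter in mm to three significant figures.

Required area A ≥ P/σ_allow = 183000/402 = 455.2 mm².
For a solid circular section, d ≥ √(4A/π) = 24.08 mm.

24.1 mm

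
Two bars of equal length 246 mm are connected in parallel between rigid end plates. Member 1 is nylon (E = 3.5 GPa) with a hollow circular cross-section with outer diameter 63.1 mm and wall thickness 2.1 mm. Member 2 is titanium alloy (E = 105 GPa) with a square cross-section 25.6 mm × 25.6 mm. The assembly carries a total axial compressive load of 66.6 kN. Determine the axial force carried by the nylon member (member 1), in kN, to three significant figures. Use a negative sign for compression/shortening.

A_1 = 402.4 mm².
A_2 = 655.4 mm².
Equal strain + equilibrium ⇒ each member carries load in proportion to AE: A₁E₁ = 1409000 N, A₂E₂ = 68810000 N, ΣAE = 70220000 N.
F₁ = P·A₁E₁/ΣAE = -66600·1409000/70220000 = -1336 N.

-1.34 kN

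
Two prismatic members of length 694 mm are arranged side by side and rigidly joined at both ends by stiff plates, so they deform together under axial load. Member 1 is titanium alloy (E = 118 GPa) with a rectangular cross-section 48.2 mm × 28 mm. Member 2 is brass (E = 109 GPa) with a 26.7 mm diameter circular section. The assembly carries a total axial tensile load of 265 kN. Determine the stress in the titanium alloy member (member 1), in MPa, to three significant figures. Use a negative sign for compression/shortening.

A_1 = 1350 mm².
A_2 = 559.9 mm².
Equal strain + equilibrium ⇒ each member carries load in proportion to AE: A₁E₁ = 159300000 N, A₂E₂ = 61030000 N, ΣAE = 220300000 N.
σ₁ = P·E₁/ΣAE = 265000·118000/220300000 = 142 MPa.

142 MPa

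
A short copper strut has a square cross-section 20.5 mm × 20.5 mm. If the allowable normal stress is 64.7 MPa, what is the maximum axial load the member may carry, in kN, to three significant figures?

27.2 kN

A = 420.2 mm².
P_max = σ_allow · A = 64.7 · 420.2 = 27190 N = 27.19 kN.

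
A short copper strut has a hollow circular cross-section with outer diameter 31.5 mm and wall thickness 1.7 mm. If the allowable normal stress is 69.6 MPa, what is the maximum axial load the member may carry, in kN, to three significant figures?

11.1 kN

A = 159.2 mm².
P_max = σ_allow · A = 69.6 · 159.2 = 11080 N = 11.08 kN.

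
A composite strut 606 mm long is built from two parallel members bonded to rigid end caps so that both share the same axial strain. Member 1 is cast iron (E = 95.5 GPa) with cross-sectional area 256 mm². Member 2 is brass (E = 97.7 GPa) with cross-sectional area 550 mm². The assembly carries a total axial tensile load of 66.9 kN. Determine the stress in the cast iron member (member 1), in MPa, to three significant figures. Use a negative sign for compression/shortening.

81.7 MPa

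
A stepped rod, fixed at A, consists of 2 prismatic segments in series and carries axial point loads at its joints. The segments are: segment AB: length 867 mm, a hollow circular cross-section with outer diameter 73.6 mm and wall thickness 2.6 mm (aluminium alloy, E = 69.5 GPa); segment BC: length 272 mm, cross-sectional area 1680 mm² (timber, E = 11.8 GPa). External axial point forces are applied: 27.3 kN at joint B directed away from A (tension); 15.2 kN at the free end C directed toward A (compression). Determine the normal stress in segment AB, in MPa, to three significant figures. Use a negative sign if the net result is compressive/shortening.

20.9 MPa

Internal axial forces (sectioning from the free end, tension +): N_BC = -15.2 kN, N_AB = 12.1 kN.
A_AB = 579.9 mm².
σ_AB = N_AB/A_AB = 12100/579.9 = 20.86 MPa.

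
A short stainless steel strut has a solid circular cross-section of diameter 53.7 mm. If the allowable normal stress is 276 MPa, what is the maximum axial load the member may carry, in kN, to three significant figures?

625 kN

A = 2265 mm².
P_max = σ_allow · A = 276 · 2265 = 625100 N = 625.1 kN.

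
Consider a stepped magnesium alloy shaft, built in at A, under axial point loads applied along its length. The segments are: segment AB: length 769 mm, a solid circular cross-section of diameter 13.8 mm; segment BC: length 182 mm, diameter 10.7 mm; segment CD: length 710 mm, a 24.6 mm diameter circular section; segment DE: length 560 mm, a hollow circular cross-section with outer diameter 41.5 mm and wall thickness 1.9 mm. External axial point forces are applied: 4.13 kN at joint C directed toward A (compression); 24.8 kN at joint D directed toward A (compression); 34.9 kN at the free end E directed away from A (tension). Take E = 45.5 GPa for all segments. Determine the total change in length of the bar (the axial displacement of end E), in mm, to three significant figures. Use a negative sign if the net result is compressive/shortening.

Internal axial forces (sectioning from the free end, tension +): N_DE = 34.9 kN, N_CD = 10.1 kN, N_BC = 5.97 kN, N_AB = 5.97 kN.
A_AB = 149.6 mm².
A_BC = 89.92 mm².
A_CD = 475.3 mm².
A_DE = 236.4 mm².
δ_AB = 5970·769/(149.6·45500) = 0.6746 mm
δ_BC = 5970·182/(89.92·45500) = 0.2656 mm
δ_CD = 10100·710/(475.3·45500) = 0.3316 mm
δ_DE = 34900·560/(236.4·45500) = 1.817 mm
δ = Σδ_i = 3.089 mm.

3.09 mm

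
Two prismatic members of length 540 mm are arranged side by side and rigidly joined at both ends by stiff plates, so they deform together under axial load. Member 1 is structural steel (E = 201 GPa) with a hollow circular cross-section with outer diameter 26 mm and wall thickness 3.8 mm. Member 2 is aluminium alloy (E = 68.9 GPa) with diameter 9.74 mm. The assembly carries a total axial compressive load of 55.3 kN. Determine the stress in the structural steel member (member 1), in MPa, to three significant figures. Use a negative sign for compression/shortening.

A_1 = 265 mm².
A_2 = 74.51 mm².
Equal strain + equilibrium ⇒ each member carries load in proportion to AE: A₁E₁ = 53270000 N, A₂E₂ = 5134000 N, ΣAE = 58400000 N.
σ₁ = P·E₁/ΣAE = -55300·201000/58400000 = -190.3 MPa.

-190 MPa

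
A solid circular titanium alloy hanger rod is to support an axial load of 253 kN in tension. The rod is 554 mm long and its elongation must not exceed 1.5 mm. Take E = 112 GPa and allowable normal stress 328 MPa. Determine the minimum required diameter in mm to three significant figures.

Required area A ≥ P/σ_allow = 253000/328 = 771.3 mm².
For a solid circular section, d ≥ √(4A/π) = 31.34 mm.
Elongation limit: A ≥ PL/(Eδ_allow) = 253000·554/(112000·1.5) = 834.3 mm² ⇒ d ≥ 32.59 mm.
The elongation limit governs.

32.6 mm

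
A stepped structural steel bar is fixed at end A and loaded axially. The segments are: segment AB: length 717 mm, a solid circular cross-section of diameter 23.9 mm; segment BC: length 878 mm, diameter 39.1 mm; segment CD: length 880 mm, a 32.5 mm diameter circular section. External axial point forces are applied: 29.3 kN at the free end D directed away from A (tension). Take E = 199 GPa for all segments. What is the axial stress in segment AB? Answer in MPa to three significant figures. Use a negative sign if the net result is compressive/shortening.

65.3 MPa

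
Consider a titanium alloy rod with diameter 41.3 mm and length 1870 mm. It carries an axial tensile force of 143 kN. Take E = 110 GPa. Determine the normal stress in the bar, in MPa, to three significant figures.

107 MPa

A = 1340 mm².
σ = N/A = 143000/1340 = 106.7 MPa.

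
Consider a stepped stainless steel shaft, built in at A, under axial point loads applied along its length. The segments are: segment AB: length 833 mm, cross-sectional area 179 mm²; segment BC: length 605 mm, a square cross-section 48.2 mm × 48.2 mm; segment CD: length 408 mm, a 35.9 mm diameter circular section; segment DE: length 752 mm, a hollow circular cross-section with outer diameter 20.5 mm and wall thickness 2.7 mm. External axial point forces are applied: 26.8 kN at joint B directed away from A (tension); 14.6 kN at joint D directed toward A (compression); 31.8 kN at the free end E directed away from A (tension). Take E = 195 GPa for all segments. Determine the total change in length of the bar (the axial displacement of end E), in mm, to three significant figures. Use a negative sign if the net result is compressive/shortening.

1.92 mm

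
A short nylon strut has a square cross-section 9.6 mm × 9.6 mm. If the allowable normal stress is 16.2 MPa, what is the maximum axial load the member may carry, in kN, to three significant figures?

A = 92.16 mm².
P_max = σ_allow · A = 16.2 · 92.16 = 1493 N = 1.493 kN.

1.49 kN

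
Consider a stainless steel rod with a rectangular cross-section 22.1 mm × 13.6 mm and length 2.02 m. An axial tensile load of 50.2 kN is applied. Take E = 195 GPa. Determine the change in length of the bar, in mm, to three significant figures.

1.73 mm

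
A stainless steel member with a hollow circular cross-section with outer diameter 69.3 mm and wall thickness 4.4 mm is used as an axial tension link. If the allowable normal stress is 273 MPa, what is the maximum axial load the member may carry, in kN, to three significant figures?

A = 897.1 mm².
P_max = σ_allow · A = 273 · 897.1 = 244900 N = 244.9 kN.

245 kN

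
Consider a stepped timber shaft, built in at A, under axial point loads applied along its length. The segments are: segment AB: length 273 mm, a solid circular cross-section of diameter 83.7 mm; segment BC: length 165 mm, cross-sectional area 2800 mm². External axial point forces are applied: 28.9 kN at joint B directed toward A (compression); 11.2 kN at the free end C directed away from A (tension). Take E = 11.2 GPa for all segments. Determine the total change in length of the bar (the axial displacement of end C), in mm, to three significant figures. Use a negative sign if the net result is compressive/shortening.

-0.0195 mm

Internal axial forces (sectioning from the free end, tension +): N_BC = 11.2 kN, N_AB = -17.7 kN.
A_AB = 5502 mm².
δ_AB = -17700·273/(5502·11200) = -0.07841 mm
δ_BC = 11200·165/(2800·11200) = 0.05893 mm
δ = Σδ_i = -0.01948 mm.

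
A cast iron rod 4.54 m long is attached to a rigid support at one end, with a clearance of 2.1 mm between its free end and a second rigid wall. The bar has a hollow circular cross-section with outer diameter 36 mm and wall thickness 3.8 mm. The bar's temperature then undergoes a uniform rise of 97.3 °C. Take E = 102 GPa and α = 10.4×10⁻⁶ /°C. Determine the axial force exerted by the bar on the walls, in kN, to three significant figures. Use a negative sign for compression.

Free thermal expansion αLΔT = 10.4e-6 · 4540 · 97.3 = 4.594 mm.
The walls engage after the gap closes; constrained expansion = 4.594 − 2.1 = 2.494 mm.
The walls impose strain ε = −(2.494)/4540 = -5.4936e-04; σ = Eε = 102000 · -5.4936e-04 = -56.04 MPa.
Wall reaction R = σ·A = -56.04·384.4 = -21540 N = -21.54 kN.

-21.5 kN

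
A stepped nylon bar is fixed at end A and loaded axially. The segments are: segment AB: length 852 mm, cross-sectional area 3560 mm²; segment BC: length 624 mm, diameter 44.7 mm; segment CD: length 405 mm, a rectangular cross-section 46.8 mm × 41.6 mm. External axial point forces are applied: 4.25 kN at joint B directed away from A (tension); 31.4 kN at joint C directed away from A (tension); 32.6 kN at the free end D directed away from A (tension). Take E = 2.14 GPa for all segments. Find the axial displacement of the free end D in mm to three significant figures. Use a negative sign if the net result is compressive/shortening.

Internal axial forces (sectioning from the free end, tension +): N_CD = 32.6 kN, N_BC = 64 kN, N_AB = 68.25 kN.
A_BC = 1569 mm².
A_CD = 1947 mm².
δ_AB = 68250·852/(3560·2140) = 7.633 mm
δ_BC = 64000·624/(1569·2140) = 11.89 mm
δ_CD = 32600·405/(1947·2140) = 3.169 mm
δ = Σδ_i = 22.69 mm.

22.7 mm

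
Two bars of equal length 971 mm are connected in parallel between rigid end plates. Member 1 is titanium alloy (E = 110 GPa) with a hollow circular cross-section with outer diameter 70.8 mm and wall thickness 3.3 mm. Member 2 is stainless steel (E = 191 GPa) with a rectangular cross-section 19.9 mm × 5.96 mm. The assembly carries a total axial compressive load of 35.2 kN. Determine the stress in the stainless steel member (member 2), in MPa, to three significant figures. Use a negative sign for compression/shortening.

-67.5 MPa

A_1 = 699.8 mm².
A_2 = 118.6 mm².
Equal strain + equilibrium ⇒ each member carries load in proportion to AE: A₁E₁ = 76980000 N, A₂E₂ = 22650000 N, ΣAE = 99630000 N.
σ₂ = P·E₂/ΣAE = -35200·191000/99630000 = -67.48 MPa.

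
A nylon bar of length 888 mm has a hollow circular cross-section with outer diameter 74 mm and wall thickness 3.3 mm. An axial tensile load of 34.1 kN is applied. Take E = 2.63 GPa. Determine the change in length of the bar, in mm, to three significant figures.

15.7 mm

A = 733 mm².
δ_mech = NL/(AE) = 34100·888/(733·2630) = 15.71 mm.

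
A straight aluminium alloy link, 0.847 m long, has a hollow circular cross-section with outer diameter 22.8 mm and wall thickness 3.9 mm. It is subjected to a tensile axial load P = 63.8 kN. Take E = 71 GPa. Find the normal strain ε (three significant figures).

0.00388

A = 231.6 mm².
σ = N/A = 275.5 MPa; ε = σ/E = 275.5/71000 = 3.880e-03.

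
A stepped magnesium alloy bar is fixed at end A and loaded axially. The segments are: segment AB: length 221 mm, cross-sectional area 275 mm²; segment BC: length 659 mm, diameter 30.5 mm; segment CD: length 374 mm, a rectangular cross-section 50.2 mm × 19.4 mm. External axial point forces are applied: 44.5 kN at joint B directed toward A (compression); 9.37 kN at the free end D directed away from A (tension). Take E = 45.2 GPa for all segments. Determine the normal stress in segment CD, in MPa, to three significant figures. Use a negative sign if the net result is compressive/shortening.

9.62 MPa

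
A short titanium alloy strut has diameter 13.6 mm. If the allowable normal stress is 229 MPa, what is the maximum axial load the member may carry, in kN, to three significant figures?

A = 145.3 mm².
P_max = σ_allow · A = 229 · 145.3 = 33270 N = 33.27 kN.

33.3 kN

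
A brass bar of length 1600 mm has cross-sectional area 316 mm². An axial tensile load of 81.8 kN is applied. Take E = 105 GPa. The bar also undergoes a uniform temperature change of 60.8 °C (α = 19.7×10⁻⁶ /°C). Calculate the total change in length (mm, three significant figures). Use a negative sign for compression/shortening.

δ_mech = NL/(AE) = 81800·1600/(316·105000) = 3.945 mm.
δ_thermal = αLΔT = 19.7e-6·1600·60.8 = 1.916 mm.
δ = δ_mech + δ_thermal = 5.861 mm.

5.86 mm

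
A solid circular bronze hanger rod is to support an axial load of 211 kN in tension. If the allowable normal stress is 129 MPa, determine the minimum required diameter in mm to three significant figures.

45.6 mm

Required area A ≥ P/σ_allow = 211000/129 = 1636 mm².
For a solid circular section, d ≥ √(4A/π) = 45.64 mm.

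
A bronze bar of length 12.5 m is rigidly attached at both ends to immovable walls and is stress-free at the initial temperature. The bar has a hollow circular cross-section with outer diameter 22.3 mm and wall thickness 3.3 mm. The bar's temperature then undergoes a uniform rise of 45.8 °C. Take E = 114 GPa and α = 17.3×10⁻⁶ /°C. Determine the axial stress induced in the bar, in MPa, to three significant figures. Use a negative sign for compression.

Free thermal expansion αLΔT = 17.3e-6 · 12500 · 45.8 = 9.904 mm.
The walls impose strain ε = −(9.904)/12500 = -7.9234e-04; σ = Eε = 114000 · -7.9234e-04 = -90.33 MPa.

-90.3 MPa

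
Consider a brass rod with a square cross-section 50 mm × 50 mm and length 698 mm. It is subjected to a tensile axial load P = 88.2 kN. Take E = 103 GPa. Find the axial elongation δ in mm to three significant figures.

0.239 mm

A = 2500 mm².
δ_mech = NL/(AE) = 88200·698/(2500·103000) = 0.2391 mm.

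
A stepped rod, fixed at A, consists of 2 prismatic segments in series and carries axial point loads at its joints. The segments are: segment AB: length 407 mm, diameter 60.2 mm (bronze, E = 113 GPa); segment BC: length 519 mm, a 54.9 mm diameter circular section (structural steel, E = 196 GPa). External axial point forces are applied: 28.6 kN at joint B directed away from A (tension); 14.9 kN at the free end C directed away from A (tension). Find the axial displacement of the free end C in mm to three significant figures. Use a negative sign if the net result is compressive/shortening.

0.0717 mm

Internal axial forces (sectioning from the free end, tension +): N_BC = 14.9 kN, N_AB = 43.5 kN.
A_AB = 2846 mm².
A_BC = 2367 mm².
δ_AB = 43500·407/(2846·113000) = 0.05505 mm
δ_BC = 14900·519/(2367·196000) = 0.01667 mm
δ = Σδ_i = 0.07171 mm.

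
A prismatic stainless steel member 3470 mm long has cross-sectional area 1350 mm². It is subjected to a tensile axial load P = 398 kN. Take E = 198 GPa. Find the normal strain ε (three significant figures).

0.00149

σ = N/A = 294.8 MPa; ε = σ/E = 294.8/198000 = 1.489e-03.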